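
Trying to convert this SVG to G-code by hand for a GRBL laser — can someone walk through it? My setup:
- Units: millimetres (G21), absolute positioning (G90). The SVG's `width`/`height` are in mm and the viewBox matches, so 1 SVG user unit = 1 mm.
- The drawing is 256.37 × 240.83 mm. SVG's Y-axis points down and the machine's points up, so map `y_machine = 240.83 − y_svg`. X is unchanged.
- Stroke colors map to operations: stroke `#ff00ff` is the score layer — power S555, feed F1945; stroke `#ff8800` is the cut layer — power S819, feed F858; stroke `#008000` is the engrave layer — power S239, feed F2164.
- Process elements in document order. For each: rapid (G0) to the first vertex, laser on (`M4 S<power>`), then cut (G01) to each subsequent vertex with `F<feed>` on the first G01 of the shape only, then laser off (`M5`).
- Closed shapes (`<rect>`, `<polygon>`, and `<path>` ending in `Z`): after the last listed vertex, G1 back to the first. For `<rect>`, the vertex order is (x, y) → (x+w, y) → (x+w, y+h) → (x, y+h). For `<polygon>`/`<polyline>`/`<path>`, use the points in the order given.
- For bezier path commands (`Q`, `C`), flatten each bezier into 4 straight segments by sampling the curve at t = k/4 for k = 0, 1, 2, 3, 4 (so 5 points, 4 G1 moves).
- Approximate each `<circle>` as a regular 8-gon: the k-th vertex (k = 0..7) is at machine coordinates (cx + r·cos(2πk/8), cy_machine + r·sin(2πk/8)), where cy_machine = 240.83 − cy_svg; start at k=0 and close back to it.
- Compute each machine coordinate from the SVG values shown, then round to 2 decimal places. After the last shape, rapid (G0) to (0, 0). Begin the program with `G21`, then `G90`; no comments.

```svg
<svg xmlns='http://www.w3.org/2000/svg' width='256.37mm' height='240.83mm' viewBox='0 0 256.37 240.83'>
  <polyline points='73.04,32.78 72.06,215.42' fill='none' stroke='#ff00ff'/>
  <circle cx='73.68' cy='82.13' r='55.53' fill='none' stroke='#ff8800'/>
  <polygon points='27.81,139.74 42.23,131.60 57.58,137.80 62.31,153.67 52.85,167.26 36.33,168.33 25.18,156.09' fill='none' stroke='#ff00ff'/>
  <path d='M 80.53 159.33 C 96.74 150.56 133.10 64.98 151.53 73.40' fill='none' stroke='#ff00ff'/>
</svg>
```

G21
G90
G0 X73.04 Y208.05
M4 S555
G01 X72.06 Y25.41 F1945
M5
G0 X129.21 Y158.70
M4 S819
G01 X112.95 Y197.97 F858
G01 X73.68 Y214.23
G01 X34.41 Y197.97
G01 X18.15 Y158.70
G01 X34.41 Y119.43
G01 X73.68 Y103.17
G01 X112.95 Y119.43
G01 X129.21 Y158.70
M5
G0 X27.81 Y101.09
M4 S555
G01 X42.23 Y109.23 F1945
G01 X57.58 Y103.03
G01 X62.31 Y87.16
G01 X52.85 Y73.57
G01 X36.33 Y72.50
G01 X25.18 Y84.74
G01 X27.81 Y101.09
M5
G0 X80.53 Y81.50
M4 S555
G01 X95.87 Y99.81 F1945
G01 X115.20 Y130.91
G01 X134.94 Y158.79
G01 X151.53 Y167.43
M5
G0 X0.00 Y0.00

1 u = 1 mm; y_m = 240.83 − y.

[1] `<polyline>` line segment, #ff00ff→score S555 F1945: (73.04,208.05) → (72.06,25.41)

[2] `<circle>` circle, #ff8800→cut S819 F858: (129.21,158.70) → (112.95,197.97) → (73.68,214.23) → (34.41,197.97) → (18.15,158.70) → (34.41,119.43) → (73.68,103.17) → (112.95,119.43) → (129.21,158.70) (closed)

[3] `<polygon>` regular polygon, #ff00ff→score S555 F1945: (27.81,101.09) → (42.23,109.23) → (57.58,103.03) → (62.31,87.16) → (52.85,73.57) → (36.33,72.50) → (25.18,84.74) → (27.81,101.09) (closed)

[4] `<path>` cubic bezier, #ff00ff→score S555 F1945: (80.53,81.50) → (95.87,99.81) → (115.20,130.91) → (134.94,158.79) → (151.53,167.43)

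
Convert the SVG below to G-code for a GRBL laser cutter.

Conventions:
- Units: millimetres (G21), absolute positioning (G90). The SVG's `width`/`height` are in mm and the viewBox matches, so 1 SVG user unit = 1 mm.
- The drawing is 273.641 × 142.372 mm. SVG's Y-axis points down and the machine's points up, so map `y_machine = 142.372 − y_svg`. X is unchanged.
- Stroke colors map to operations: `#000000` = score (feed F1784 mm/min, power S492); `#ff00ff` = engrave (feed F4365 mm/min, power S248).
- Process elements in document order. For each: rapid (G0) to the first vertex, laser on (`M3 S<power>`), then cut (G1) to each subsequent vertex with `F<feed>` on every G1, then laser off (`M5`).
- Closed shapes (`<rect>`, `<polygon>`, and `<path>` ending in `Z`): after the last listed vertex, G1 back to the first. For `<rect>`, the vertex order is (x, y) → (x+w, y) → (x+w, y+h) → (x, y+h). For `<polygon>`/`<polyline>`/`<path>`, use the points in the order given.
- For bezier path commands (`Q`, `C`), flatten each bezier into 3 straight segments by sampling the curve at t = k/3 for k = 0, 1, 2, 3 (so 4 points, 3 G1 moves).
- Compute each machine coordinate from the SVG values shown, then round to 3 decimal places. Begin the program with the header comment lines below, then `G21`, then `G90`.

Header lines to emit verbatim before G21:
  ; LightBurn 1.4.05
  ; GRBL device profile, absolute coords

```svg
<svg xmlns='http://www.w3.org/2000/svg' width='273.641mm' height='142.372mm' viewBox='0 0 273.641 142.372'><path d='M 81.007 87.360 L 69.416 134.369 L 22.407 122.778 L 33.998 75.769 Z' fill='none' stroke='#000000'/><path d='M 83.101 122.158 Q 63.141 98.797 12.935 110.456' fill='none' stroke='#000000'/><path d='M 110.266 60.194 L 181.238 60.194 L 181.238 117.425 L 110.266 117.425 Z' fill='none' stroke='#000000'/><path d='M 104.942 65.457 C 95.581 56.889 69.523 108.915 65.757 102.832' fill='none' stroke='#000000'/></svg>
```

Since the viewBox matches the mm dimensions, user units are millimetres directly. The only transform is the Y-flip y_m = 142.372 − y_svg.

Shape 1 is a regular polygon drawn with `<path>`. Its stroke #000000 means score at S492, F1784. After flipping Y the toolpath is (81.007,55.012) → (69.416,8.003) → (22.407,19.594) → (33.998,66.603) → (81.007,55.012), returning to the start.

Shape 2 is a quadratic bezier drawn with `<path>`. Its stroke #000000 means score at S492, F1784. After flipping Y the toolpath is (83.101,20.214) → (66.434,31.897) → (43.045,35.798) → (12.935,31.916).

Shape 3 is a rectangle drawn with `<path>`. Its stroke #000000 means score at S492, F1784. After flipping Y the toolpath is (110.266,82.178) → (181.238,82.178) → (181.238,24.947) → (110.266,24.947) → (110.266,82.178), returning to the start.

Shape 4 is a cubic bezier drawn with `<path>`. Its stroke #000000 means score at S492, F1784. After flipping Y the toolpath is (104.942,76.915) → (91.459,69.681) → (75.510,48.430) → (65.757,39.540).

; LightBurn 1.4.05
; GRBL device profile, absolute coords
G21
G90
G0 X81.007 Y55.012
M3 S492
G1 X69.416 Y8.003 F1784
G1 X22.407 Y19.594 F1784
G1 X33.998 Y66.603 F1784
G1 X81.007 Y55.012 F1784
M5
G0 X83.101 Y20.214
M3 S492
G1 X66.434 Y31.897 F1784
G1 X43.045 Y35.798 F1784
G1 X12.935 Y31.916 F1784
M5
G0 X110.266 Y82.178
M3 S492
G1 X181.238 Y82.178 F1784
G1 X181.238 Y24.947 F1784
G1 X110.266 Y24.947 F1784
G1 X110.266 Y82.178 F1784
M5
G0 X104.942 Y76.915
M3 S492
G1 X91.459 Y69.681 F1784
G1 X75.510 Y48.430 F1784
G1 X65.757 Y39.540 F1784
M5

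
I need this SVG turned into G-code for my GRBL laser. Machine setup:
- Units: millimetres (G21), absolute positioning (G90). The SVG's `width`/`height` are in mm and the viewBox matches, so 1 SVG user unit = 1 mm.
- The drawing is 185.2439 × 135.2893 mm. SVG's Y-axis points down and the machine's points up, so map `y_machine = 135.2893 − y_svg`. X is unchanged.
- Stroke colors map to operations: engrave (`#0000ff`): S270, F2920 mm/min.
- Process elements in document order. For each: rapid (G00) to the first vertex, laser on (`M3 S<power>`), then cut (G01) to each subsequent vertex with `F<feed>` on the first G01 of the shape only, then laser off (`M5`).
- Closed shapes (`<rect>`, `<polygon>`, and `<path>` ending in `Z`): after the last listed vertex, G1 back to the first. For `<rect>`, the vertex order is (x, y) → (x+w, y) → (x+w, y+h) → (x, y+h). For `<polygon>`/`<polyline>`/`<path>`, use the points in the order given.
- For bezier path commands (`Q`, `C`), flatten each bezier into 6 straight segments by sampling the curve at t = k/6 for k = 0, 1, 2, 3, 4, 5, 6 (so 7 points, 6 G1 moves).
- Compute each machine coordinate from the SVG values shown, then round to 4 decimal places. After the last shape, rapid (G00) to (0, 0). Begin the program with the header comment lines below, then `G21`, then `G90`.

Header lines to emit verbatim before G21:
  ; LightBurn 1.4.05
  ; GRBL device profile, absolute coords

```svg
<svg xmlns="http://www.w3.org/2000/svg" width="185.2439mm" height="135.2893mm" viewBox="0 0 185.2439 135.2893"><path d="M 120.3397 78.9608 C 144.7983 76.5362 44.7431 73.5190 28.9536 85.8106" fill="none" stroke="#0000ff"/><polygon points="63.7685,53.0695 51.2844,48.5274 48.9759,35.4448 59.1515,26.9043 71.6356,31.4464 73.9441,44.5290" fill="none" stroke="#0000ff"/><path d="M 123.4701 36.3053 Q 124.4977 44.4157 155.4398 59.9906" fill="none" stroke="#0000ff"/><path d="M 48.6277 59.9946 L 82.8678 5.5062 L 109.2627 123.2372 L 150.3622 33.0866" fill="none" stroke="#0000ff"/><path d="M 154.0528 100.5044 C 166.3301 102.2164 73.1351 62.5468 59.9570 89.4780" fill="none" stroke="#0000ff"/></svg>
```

; LightBurn 1.4.05
; GRBL device profile, absolute coords
G21
G90
G00 X120.3397 Y56.3285
M3 S270
G01 X123.1594 Y57.5166 F2920
G01 X111.0263 Y58.3617
G01 X89.7397 Y58.4222
G01 X65.0991 Y57.2563
G01 X42.9039 Y54.4224
G01 X28.9536 Y49.4787
M5
G00 X63.7685 Y82.2198
M3 S270
G01 X51.2844 Y86.7619 F2920
G01 X48.9759 Y99.8445
G01 X59.1515 Y108.3850
G01 X71.6356 Y103.8429
G01 X73.9441 Y90.7603
G01 X63.7685 Y82.2198
M5
G00 X123.4701 Y98.9840
M3 S270
G01 X124.6436 Y96.0732 F2920
G01 X127.4790 Y92.7477
G01 X131.9763 Y89.0075
G01 X138.1356 Y84.8526
G01 X145.9567 Y80.2830
G01 X155.4398 Y75.2987
M5
G00 X48.6277 Y75.2947
M3 S270
G01 X82.8678 Y129.7831 F2920
G01 X109.2627 Y12.0521
G01 X150.3622 Y102.2027
M5
G00 X154.0528 Y34.7849
M3 S270
G01 X152.2608 Y36.8774 F2920
G01 X138.0426 Y42.8674
G01 X116.5507 Y49.7553
G01 X92.9374 Y54.5416
G01 X72.3554 Y54.2268
G01 X59.9570 Y45.8113
M5
G00 X0.0000 Y0.0000

Since the viewBox matches the mm dimensions, user units are millimetres directly. The only transform is the Y-flip y_m = 135.2893 − y_svg.

Shape 1 is a cubic bezier drawn with `<path>`. Its stroke #0000ff means engrave at S270, F2920. After flipping Y the toolpath is (120.3397,56.3285) → (123.1594,57.5166) → (111.0263,58.3617) → (89.7397,58.4222) → (65.0991,57.2563) → (42.9039,54.4224) → (28.9536,49.4787).

Shape 2 is a regular polygon drawn with `<polygon>`. Its stroke #0000ff means engrave at S270, F2920. After flipping Y the toolpath is (63.7685,82.2198) → (51.2844,86.7619) → (48.9759,99.8445) → (59.1515,108.3850) → (71.6356,103.8429) → (73.9441,90.7603) → (63.7685,82.2198), returning to the start.

Shape 3 is a quadratic bezier drawn with `<path>`. Its stroke #0000ff means engrave at S270, F2920. After flipping Y the toolpath is (123.4701,98.9840) → (124.6436,96.0732) → (127.4790,92.7477) → (131.9763,89.0075) → (138.1356,84.8526) → (145.9567,80.2830) → (155.4398,75.2987).

Shape 4 is a open polyline drawn with `<path>`. Its stroke #0000ff means engrave at S270, F2920. After flipping Y the toolpath is (48.6277,75.2947) → (82.8678,129.7831) → (109.2627,12.0521) → (150.3622,102.2027).

Shape 5 is a cubic bezier drawn with `<path>`. Its stroke #0000ff means engrave at S270, F2920. After flipping Y the toolpath is (154.0528,34.7849) → (152.2608,36.8774) → (138.0426,42.8674) → (116.5507,49.7553) → (92.9374,54.5416) → (72.3554,54.2268) → (59.9570,45.8113).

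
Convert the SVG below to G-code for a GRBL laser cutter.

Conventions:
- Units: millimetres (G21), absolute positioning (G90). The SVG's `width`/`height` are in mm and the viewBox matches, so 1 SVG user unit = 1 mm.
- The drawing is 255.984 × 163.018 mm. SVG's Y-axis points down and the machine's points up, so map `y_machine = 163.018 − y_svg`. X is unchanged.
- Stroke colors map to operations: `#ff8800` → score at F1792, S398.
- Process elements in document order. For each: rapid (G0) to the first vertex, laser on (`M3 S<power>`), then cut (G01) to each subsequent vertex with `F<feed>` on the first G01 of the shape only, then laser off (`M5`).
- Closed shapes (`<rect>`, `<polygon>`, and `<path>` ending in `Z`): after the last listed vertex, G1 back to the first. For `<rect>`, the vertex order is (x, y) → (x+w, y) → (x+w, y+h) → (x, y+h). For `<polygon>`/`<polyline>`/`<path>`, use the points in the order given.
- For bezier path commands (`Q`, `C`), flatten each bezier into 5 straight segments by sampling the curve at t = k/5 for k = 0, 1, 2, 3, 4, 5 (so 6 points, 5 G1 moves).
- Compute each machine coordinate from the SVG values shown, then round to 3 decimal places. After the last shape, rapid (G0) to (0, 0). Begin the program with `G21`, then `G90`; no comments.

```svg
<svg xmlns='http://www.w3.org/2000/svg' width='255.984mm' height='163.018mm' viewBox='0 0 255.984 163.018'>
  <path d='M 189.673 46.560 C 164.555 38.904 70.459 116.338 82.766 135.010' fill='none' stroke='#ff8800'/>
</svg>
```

1 u = 1 mm; y_m = 163.018 − y.

[1] `<path>` cubic bezier, #ff8800→score S398 F1792: (189.673,116.458) → (167.728,111.992) → (137.646,94.009) → (107.847,69.414) → (86.747,45.112) → (82.766,28.008)

G21
G90
G0 X189.673 Y116.458
M3 S398
G01 X167.728 Y111.992 F1792
G01 X137.646 Y94.009
G01 X107.847 Y69.414
G01 X86.747 Y45.112
G01 X82.766 Y28.008
M5
G0 X0.000 Y0.000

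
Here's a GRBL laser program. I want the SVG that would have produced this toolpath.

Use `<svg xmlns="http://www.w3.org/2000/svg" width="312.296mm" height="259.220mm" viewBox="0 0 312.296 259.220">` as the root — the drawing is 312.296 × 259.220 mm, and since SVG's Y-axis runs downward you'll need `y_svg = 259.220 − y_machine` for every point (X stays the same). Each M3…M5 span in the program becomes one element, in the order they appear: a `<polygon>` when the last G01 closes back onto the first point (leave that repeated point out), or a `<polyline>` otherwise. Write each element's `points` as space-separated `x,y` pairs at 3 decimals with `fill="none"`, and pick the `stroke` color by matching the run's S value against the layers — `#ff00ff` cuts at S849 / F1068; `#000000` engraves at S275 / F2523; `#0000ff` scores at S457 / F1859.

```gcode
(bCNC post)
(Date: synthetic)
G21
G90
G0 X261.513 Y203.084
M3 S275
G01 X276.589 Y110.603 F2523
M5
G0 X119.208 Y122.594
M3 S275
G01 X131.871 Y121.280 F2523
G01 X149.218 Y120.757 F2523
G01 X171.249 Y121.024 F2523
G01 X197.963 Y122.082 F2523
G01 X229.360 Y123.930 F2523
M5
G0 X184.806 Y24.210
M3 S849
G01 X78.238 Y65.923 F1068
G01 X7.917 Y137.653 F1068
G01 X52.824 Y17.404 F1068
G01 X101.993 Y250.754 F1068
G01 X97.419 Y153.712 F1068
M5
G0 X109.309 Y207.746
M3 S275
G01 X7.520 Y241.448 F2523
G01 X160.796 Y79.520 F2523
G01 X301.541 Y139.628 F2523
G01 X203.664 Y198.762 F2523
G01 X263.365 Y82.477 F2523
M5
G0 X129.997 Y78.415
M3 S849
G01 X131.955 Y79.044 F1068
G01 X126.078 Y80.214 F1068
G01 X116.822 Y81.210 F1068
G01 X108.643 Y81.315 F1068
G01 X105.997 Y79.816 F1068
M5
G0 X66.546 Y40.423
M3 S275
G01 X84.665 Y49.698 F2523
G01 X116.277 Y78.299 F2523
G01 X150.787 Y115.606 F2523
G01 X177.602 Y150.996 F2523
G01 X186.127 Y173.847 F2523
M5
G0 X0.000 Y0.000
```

y_svg = 259.220 − y_m.

[1] S275→`#000000` (engrave); open run; points: 261.513,56.136 276.589,148.617

[2] S275→`#000000` (engrave); open run; points: 119.208,136.626 131.871,137.940 149.218,138.463 171.249,138.196 197.963,137.138 229.360,135.290

[3] S849→`#ff00ff` (cut); open run; points: 184.806,235.010 78.238,193.297 7.917,121.567 52.824,241.816 101.993,8.466 97.419,105.508

[4] S275→`#000000` (engrave); open run; points: 109.309,51.474 7.520,17.772 160.796,179.700 301.541,119.592 203.664,60.458 263.365,176.743

[5] S849→`#ff00ff` (cut); open run; points: 129.997,180.805 131.955,180.176 126.078,179.006 116.822,178.010 108.643,177.905 105.997,179.404

[6] S275→`#000000` (engrave); open run; points: 66.546,218.797 84.665,209.522 116.277,180.921 150.787,143.614 177.602,108.224 186.127,85.373

<svg xmlns="http://www.w3.org/2000/svg" width="312.296mm" height="259.220mm" viewBox="0 0 312.296 259.220">
  <polyline points="261.513,56.136 276.589,148.617" fill="none" stroke="#000000"/>
  <polyline points="119.208,136.626 131.871,137.940 149.218,138.463 171.249,138.196 197.963,137.138 229.360,135.290" fill="none" stroke="#000000"/>
  <polyline points="184.806,235.010 78.238,193.297 7.917,121.567 52.824,241.816 101.993,8.466 97.419,105.508" fill="none" stroke="#ff00ff"/>
  <polyline points="109.309,51.474 7.520,17.772 160.796,179.700 301.541,119.592 203.664,60.458 263.365,176.743" fill="none" stroke="#000000"/>
  <polyline points="129.997,180.805 131.955,180.176 126.078,179.006 116.822,178.010 108.643,177.905 105.997,179.404" fill="none" stroke="#ff00ff"/>
  <polyline points="66.546,218.797 84.665,209.522 116.277,180.921 150.787,143.614 177.602,108.224 186.127,85.373" fill="none" stroke="#000000"/>
</svg>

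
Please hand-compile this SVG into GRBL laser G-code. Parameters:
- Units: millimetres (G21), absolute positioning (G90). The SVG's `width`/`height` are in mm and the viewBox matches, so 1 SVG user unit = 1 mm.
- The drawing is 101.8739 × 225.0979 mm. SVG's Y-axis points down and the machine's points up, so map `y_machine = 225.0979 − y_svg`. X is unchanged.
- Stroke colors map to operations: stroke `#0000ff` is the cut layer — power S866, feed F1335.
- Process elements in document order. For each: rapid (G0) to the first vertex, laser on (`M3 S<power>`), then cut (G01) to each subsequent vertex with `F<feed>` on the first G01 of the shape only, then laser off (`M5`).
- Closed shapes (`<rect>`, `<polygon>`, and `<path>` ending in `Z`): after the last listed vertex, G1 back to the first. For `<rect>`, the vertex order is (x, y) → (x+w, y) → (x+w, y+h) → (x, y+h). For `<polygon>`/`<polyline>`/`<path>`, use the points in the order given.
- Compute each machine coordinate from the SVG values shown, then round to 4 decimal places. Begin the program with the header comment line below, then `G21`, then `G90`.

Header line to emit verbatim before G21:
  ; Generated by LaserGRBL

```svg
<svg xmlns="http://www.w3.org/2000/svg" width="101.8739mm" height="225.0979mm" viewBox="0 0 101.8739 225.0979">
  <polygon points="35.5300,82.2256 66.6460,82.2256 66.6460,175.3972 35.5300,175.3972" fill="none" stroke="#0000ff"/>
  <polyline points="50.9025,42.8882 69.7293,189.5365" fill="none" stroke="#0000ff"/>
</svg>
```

1 u = 1 mm; y_m = 225.0979 − y.

[1] `<polygon>` rectangle, #0000ff→cut S866 F1335: (35.5300,142.8723) → (66.6460,142.8723) → (66.6460,49.7007) → (35.5300,49.7007) → (35.5300,142.8723) (closed)

[2] `<polyline>` line segment, #0000ff→cut S866 F1335: (50.9025,182.2097) → (69.7293,35.5614)

; Generated by LaserGRBL
G21
G90
G0 X35.5300 Y142.8723
M3 S866
G01 X66.6460 Y142.8723 F1335
G01 X66.6460 Y49.7007
G01 X35.5300 Y49.7007
G01 X35.5300 Y142.8723
M5
G0 X50.9025 Y182.2097
M3 S866
G01 X69.7293 Y35.5614 F1335
M5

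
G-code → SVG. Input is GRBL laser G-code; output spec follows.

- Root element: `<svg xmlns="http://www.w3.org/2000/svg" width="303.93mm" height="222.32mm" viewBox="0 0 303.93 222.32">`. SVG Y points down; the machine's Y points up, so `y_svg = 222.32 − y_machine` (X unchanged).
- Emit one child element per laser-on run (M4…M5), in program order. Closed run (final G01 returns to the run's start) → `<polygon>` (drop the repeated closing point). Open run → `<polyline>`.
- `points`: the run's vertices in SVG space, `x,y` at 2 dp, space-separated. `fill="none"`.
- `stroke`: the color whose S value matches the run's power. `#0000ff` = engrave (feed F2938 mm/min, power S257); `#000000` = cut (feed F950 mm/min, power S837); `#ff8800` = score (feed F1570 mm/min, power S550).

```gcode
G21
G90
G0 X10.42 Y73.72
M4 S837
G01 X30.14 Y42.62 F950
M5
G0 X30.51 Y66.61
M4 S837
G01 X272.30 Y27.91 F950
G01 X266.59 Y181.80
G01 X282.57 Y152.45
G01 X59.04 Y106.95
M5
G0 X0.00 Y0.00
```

<svg xmlns="http://www.w3.org/2000/svg" width="303.93mm" height="222.32mm" viewBox="0 0 303.93 222.32">
  <polyline points="10.42,148.60 30.14,179.70" fill="none" stroke="#000000"/>
  <polyline points="30.51,155.71 272.30,194.41 266.59,40.52 282.57,69.87 59.04,115.37" fill="none" stroke="#000000"/>
</svg>

y_svg = 222.32 − y_m. Every run uses S837, so all elements get stroke `#000000` (cut).

[1] open run; points: 10.42,148.60 30.14,179.70

[2] open run; points: 30.51,155.71 272.30,194.41 266.59,40.52 282.57,69.87 59.04,115.37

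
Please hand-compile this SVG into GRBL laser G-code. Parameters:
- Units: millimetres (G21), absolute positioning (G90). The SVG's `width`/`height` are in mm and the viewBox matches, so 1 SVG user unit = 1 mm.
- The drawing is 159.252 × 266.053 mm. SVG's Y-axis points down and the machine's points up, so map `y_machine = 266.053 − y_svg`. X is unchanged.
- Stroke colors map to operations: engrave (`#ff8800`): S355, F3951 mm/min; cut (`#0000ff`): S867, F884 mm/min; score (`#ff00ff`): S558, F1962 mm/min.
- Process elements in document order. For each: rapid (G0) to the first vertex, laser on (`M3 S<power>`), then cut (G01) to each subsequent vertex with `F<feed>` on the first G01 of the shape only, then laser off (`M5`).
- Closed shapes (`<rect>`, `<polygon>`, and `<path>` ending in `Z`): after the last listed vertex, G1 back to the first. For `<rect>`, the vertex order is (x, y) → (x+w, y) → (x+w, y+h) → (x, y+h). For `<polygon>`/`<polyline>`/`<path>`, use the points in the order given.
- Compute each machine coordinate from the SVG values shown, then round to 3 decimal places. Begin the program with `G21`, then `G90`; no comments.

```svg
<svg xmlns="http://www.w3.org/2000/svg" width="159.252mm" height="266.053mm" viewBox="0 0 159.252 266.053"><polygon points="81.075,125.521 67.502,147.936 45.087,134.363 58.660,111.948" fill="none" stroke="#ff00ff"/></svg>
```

G21
G90
G0 X81.075 Y140.532
M3 S558
G01 X67.502 Y118.117 F1962
G01 X45.087 Y131.690
G01 X58.660 Y154.105
G01 X81.075 Y140.532
M5

viewBox `0 0 159.252 266.053` with mm width/height → 1 unit = 1 mm. Flip: y_m = 266.053 − y_svg.

**Shape 1** — `<polygon>` regular polygon, stroke `#ff00ff` → score (S558, F1962). Machine vertices: (81.075,140.532) → (67.502,118.117) → (45.087,131.690) → (58.660,154.105) → (81.075,140.532). Closed: final G1 returns to the first vertex.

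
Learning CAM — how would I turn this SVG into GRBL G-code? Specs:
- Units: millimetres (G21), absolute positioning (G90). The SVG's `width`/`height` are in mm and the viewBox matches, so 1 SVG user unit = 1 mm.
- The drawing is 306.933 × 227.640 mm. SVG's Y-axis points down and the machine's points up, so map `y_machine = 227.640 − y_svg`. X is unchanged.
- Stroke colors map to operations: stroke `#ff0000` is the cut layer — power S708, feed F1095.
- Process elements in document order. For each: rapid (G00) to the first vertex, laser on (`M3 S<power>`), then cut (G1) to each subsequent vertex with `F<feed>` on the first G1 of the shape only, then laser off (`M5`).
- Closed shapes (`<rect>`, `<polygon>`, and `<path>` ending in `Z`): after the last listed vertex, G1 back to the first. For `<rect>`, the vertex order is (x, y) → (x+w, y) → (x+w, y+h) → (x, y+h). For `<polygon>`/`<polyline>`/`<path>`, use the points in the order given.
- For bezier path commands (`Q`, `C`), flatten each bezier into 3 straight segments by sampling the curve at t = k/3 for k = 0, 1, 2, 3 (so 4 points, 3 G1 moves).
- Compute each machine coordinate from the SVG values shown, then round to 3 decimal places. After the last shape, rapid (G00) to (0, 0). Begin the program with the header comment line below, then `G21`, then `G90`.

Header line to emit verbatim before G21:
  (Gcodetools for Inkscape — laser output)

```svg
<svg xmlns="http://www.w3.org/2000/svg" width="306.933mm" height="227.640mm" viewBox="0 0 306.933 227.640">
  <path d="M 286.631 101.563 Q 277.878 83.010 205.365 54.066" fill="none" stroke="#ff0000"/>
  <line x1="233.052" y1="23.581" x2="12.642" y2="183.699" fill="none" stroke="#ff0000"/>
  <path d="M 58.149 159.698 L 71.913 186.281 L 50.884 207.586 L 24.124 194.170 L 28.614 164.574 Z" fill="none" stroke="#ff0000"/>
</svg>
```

(Gcodetools for Inkscape — laser output)
G21
G90
G00 X286.631 Y126.077
M3 S708
G1 X273.711 Y139.600 F1095
G1 X246.623 Y155.433
G1 X205.365 Y173.574
M5
G00 X233.052 Y204.059
M3 S708
G1 X12.642 Y43.941 F1095
M5
G00 X58.149 Y67.942
M3 S708
G1 X71.913 Y41.359 F1095
G1 X50.884 Y20.054
G1 X24.124 Y33.470
G1 X28.614 Y63.066
G1 X58.149 Y67.942
M5
G00 X0.000 Y0.000

viewBox `0 0 306.933 227.640` with mm width/height → 1 unit = 1 mm. Flip: y_m = 227.640 − y_svg.

**Shape 1** — `<path>` quadratic bezier, stroke `#ff0000` → cut (S708, F1095). Control points (SVG): P0=(286.631,101.563), P1=(277.878,83.010), P2=(205.365,54.066); sampled at t=k/3. Machine vertices: (286.631,126.077) → (273.711,139.600) → (246.623,155.433) → (205.365,173.574). Open path.

**Shape 2** — `<line>` line segment, stroke `#ff0000` → cut (S708, F1095). Machine vertices: (233.052,204.059) → (12.642,43.941). Open path.

**Shape 3** — `<path>` regular polygon, stroke `#ff0000` → cut (S708, F1095). Machine vertices: (58.149,67.942) → (71.913,41.359) → (50.884,20.054) → (24.124,33.470) → (28.614,63.066) → (58.149,67.942). Closed: final G1 returns to the first vertex.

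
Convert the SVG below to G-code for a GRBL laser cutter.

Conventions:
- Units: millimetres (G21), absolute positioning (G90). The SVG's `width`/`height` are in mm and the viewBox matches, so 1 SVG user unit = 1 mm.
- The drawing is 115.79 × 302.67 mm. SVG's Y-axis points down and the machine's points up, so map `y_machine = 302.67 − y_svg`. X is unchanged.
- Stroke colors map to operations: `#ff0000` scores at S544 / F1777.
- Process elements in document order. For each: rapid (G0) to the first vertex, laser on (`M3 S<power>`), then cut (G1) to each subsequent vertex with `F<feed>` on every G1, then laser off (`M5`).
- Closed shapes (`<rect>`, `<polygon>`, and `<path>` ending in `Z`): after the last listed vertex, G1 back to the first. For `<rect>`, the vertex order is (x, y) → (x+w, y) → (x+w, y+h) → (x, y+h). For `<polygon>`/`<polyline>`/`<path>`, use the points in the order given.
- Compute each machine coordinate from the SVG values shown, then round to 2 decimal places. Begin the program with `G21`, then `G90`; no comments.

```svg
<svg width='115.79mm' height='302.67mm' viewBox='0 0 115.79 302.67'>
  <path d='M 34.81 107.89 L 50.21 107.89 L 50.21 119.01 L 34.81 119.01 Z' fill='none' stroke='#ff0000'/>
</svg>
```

1 u = 1 mm; y_m = 302.67 − y.

[1] `<path>` rectangle, #ff0000→score S544 F1777: (34.81,194.78) → (50.21,194.78) → (50.21,183.66) → (34.81,183.66) → (34.81,194.78) (closed)

G21
G90
G0 X34.81 Y194.78
M3 S544
G1 X50.21 Y194.78 F1777
G1 X50.21 Y183.66 F1777
G1 X34.81 Y183.66 F1777
G1 X34.81 Y194.78 F1777
M5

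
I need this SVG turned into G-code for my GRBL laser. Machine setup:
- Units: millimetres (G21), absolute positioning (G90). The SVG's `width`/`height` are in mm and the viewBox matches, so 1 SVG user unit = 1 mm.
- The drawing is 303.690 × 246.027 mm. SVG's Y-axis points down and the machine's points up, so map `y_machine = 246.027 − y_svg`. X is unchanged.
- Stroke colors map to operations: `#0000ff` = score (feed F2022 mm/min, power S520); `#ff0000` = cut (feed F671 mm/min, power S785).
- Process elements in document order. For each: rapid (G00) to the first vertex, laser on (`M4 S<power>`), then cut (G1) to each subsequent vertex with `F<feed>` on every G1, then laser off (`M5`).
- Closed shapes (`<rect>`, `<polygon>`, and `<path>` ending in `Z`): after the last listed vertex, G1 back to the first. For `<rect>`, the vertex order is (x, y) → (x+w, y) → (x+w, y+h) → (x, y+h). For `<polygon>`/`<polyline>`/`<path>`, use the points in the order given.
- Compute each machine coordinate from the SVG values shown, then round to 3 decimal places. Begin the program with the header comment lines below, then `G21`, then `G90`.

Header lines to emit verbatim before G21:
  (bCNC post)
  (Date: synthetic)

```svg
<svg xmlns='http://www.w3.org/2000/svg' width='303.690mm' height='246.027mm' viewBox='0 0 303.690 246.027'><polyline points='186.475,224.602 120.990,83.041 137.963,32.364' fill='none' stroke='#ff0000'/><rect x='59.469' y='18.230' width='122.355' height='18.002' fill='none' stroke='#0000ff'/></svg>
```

viewBox `0 0 303.690 246.027` with mm width/height → 1 unit = 1 mm. Flip: y_m = 246.027 − y_svg.

**Shape 1** — `<polyline>` open polyline, stroke `#ff0000` → cut (S785, F671). Machine vertices: (186.475,21.425) → (120.990,162.986) → (137.963,213.663). Open path.

**Shape 2** — `<rect>` rectangle, stroke `#0000ff` → score (S520, F2022). Machine vertices: (59.469,227.797) → (181.824,227.797) → (181.824,209.795) → (59.469,209.795) → (59.469,227.797). Closed: final G1 returns to the first vertex.

(bCNC post)
(Date: synthetic)
G21
G90
G00 X186.475 Y21.425
M4 S785
G1 X120.990 Y162.986 F671
G1 X137.963 Y213.663 F671
M5
G00 X59.469 Y227.797
M4 S520
G1 X181.824 Y227.797 F2022
G1 X181.824 Y209.795 F2022
G1 X59.469 Y209.795 F2022
G1 X59.469 Y227.797 F2022
M5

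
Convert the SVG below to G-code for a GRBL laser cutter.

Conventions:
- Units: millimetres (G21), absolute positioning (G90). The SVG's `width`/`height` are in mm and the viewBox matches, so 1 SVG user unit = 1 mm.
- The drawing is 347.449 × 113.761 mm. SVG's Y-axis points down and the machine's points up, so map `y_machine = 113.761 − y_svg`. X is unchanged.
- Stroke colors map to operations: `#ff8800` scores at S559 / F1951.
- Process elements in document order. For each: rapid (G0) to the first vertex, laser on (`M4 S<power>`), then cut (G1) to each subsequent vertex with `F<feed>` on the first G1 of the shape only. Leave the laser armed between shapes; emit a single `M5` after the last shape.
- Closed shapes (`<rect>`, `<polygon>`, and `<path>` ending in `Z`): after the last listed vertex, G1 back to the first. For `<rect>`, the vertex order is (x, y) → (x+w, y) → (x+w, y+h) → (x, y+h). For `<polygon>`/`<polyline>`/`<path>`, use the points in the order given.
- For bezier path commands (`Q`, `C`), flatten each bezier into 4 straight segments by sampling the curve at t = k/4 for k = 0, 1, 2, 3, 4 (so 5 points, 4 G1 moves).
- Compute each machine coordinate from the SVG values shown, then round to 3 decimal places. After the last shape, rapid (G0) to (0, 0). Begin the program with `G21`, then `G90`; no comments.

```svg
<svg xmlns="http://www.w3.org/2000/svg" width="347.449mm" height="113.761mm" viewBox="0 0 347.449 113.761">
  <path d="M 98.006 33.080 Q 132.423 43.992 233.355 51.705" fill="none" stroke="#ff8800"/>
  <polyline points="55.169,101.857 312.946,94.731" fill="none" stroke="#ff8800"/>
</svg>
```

viewBox `0 0 347.449 113.761` with mm width/height → 1 unit = 1 mm. Flip: y_m = 113.761 − y_svg.

**Shape 1** — `<path>` quadratic bezier, stroke `#ff8800` → score (S559, F1951). Control points (SVG): P0=(98.006,33.080), P1=(132.423,43.992), P2=(233.355,51.705); sampled at t=k/4. Machine vertices: (98.006,80.681) → (119.372,75.425) → (149.052,70.569) → (187.046,66.112) → (233.355,62.056). Open path.

**Shape 2** — `<polyline>` line segment, stroke `#ff8800` → score (S559, F1951). Machine vertices: (55.169,11.904) → (312.946,19.030). Open path.

G21
G90
G0 X98.006 Y80.681
M4 S559
G1 X119.372 Y75.425 F1951
G1 X149.052 Y70.569
G1 X187.046 Y66.112
G1 X233.355 Y62.056
G0 X55.169 Y11.904
M4 S559
G1 X312.946 Y19.030 F1951
M5
G0 X0.000 Y0.000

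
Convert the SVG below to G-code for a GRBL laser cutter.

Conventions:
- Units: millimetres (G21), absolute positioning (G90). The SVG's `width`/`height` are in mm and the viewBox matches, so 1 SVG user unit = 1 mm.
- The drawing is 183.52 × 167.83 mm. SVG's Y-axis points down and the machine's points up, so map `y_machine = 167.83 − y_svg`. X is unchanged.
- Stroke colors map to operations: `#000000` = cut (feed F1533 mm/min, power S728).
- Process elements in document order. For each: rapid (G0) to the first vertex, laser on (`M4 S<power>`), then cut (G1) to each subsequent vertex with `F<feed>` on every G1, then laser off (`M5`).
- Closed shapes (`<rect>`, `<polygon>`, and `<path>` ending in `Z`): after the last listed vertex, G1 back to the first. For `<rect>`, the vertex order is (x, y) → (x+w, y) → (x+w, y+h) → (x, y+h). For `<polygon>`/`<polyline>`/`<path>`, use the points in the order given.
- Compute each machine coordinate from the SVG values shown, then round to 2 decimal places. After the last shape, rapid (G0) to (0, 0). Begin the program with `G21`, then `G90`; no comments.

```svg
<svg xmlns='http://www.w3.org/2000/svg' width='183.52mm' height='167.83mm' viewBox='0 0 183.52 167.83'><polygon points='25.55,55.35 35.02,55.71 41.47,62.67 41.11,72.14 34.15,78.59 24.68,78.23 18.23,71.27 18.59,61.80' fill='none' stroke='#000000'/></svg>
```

1 u = 1 mm; y_m = 167.83 − y.

[1] `<polygon>` regular polygon, #000000→cut S728 F1533: (25.55,112.48) → (35.02,112.12) → (41.47,105.16) → (41.11,95.69) → (34.15,89.24) → (24.68,89.60) → (18.23,96.56) → (18.59,106.03) → (25.55,112.48) (closed)

G21
G90
G0 X25.55 Y112.48
M4 S728
G1 X35.02 Y112.12 F1533
G1 X41.47 Y105.16 F1533
G1 X41.11 Y95.69 F1533
G1 X34.15 Y89.24 F1533
G1 X24.68 Y89.60 F1533
G1 X18.23 Y96.56 F1533
G1 X18.59 Y106.03 F1533
G1 X25.55 Y112.48 F1533
M5
G0 X0.00 Y0.00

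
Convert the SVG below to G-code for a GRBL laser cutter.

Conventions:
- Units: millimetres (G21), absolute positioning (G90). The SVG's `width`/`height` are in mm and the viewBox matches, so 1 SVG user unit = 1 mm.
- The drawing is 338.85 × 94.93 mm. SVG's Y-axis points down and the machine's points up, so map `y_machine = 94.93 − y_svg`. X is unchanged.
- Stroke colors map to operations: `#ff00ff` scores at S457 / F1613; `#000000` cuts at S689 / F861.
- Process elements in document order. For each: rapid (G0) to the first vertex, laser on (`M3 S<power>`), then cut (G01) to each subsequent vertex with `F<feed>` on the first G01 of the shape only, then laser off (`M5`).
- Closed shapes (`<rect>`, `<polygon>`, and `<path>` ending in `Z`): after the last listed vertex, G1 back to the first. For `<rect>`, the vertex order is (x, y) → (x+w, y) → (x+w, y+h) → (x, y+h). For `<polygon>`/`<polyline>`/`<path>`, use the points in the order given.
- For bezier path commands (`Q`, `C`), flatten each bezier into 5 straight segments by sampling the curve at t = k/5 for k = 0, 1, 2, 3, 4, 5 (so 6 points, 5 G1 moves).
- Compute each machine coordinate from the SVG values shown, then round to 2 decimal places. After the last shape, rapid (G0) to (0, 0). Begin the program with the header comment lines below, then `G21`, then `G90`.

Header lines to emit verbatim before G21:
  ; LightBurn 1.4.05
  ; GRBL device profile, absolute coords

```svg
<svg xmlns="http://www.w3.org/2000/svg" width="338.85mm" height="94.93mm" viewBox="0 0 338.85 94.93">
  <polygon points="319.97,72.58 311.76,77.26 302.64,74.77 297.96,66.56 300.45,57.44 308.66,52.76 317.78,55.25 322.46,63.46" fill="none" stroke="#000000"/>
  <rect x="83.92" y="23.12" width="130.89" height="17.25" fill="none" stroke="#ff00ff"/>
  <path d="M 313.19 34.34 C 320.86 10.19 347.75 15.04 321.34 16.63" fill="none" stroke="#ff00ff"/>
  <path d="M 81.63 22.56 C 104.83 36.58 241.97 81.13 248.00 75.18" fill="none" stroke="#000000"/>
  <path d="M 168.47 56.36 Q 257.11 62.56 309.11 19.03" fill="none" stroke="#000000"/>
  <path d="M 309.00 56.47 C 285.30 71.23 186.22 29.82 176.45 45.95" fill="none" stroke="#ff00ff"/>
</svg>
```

Since the viewBox matches the mm dimensions, user units are millimetres directly. The only transform is the Y-flip y_m = 94.93 − y_svg.

Shape 1 is a regular polygon drawn with `<polygon>`. Its stroke #000000 means cut at S689, F861. After flipping Y the toolpath is (319.97,22.35) → (311.76,17.67) → (302.64,20.16) → (297.96,28.37) → (300.45,37.49) → (308.66,42.17) → (317.78,39.68) → (322.46,31.47) → (319.97,22.35), returning to the start.

Shape 2 is a rectangle drawn with `<rect>`. Its stroke #ff00ff means score at S457, F1613. After flipping Y the toolpath is (83.92,71.81) → (214.81,71.81) → (214.81,54.56) → (83.92,54.56) → (83.92,71.81), returning to the start.

Shape 3 is a cubic bezier drawn with `<path>`. Its stroke #ff00ff means score at S457, F1613. After flipping Y the toolpath is (313.19,60.59) → (319.52,71.86) → (326.98,77.71) → (332.09,79.71) → (331.37,79.39) → (321.34,78.30).

Shape 4 is a cubic bezier drawn with `<path>`. Its stroke #000000 means cut at S689, F861. After flipping Y the toolpath is (81.63,72.37) → (107.26,60.94) → (148.48,46.08) → (193.51,31.66) → (230.61,21.59) → (248.00,19.75).

Shape 5 is a quadratic bezier drawn with `<path>`. Its stroke #000000 means cut at S689, F861. After flipping Y the toolpath is (168.47,38.57) → (202.46,38.08) → (233.52,41.57) → (261.65,49.03) → (286.84,60.48) → (309.11,75.90).

Shape 6 is a cubic bezier drawn with `<path>`. Its stroke #ff00ff means score at S457, F1613. After flipping Y the toolpath is (309.00,38.46) → (287.05,35.43) → (254.92,40.43) → (220.50,47.99) → (191.71,52.66) → (176.45,48.98).

; LightBurn 1.4.05
; GRBL device profile, absolute coords
G21
G90
G0 X319.97 Y22.35
M3 S689
G01 X311.76 Y17.67 F861
G01 X302.64 Y20.16
G01 X297.96 Y28.37
G01 X300.45 Y37.49
G01 X308.66 Y42.17
G01 X317.78 Y39.68
G01 X322.46 Y31.47
G01 X319.97 Y22.35
M5
G0 X83.92 Y71.81
M3 S457
G01 X214.81 Y71.81 F1613
G01 X214.81 Y54.56
G01 X83.92 Y54.56
G01 X83.92 Y71.81
M5
G0 X313.19 Y60.59
M3 S457
G01 X319.52 Y71.86 F1613
G01 X326.98 Y77.71
G01 X332.09 Y79.71
G01 X331.37 Y79.39
G01 X321.34 Y78.30
M5
G0 X81.63 Y72.37
M3 S689
G01 X107.26 Y60.94 F861
G01 X148.48 Y46.08
G01 X193.51 Y31.66
G01 X230.61 Y21.59
G01 X248.00 Y19.75
M5
G0 X168.47 Y38.57
M3 S689
G01 X202.46 Y38.08 F861
G01 X233.52 Y41.57
G01 X261.65 Y49.03
G01 X286.84 Y60.48
G01 X309.11 Y75.90
M5
G0 X309.00 Y38.46
M3 S457
G01 X287.05 Y35.43 F1613
G01 X254.92 Y40.43
G01 X220.50 Y47.99
G01 X191.71 Y52.66
G01 X176.45 Y48.98
M5
G0 X0.00 Y0.00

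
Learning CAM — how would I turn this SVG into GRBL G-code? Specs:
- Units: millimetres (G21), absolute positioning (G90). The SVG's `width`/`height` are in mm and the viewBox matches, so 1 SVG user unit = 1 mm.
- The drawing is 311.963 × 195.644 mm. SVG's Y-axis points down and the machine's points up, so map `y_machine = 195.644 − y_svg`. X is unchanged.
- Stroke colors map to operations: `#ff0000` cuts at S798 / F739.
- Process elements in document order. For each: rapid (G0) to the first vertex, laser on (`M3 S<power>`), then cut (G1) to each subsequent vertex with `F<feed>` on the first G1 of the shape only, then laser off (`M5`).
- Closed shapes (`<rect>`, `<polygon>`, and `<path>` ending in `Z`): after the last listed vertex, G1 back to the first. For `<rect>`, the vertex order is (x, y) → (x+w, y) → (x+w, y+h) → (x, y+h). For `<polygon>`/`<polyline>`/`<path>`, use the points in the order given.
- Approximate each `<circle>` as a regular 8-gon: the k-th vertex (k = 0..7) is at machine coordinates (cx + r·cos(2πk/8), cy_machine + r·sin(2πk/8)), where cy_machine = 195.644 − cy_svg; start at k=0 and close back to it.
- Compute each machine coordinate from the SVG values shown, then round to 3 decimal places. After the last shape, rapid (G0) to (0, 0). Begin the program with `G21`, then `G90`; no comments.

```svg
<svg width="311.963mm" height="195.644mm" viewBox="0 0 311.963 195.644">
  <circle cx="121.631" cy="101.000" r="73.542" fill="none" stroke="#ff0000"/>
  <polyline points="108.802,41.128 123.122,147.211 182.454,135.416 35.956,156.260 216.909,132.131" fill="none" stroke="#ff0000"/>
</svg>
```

G21
G90
G0 X195.173 Y94.644
M3 S798
G1 X173.633 Y146.646 F739
G1 X121.631 Y168.186
G1 X69.629 Y146.646
G1 X48.089 Y94.644
G1 X69.629 Y42.642
G1 X121.631 Y21.102
G1 X173.633 Y42.642
G1 X195.173 Y94.644
M5
G0 X108.802 Y154.516
M3 S798
G1 X123.122 Y48.433 F739
G1 X182.454 Y60.228
G1 X35.956 Y39.384
G1 X216.909 Y63.513
M5
G0 X0.000 Y0.000

viewBox `0 0 311.963 195.644` with mm width/height → 1 unit = 1 mm. Flip: y_m = 195.644 − y_svg.

**Shape 1** — `<circle>` circle, stroke `#ff0000` → cut (S798, F739). Machine vertices: (195.173,94.644) → (173.633,146.646) → (121.631,168.186) → (69.629,146.646) → (48.089,94.644) → (69.629,42.642) → (121.631,21.102) → (173.633,42.642) → (195.173,94.644). Closed: final G1 returns to the first vertex.

**Shape 2** — `<polyline>` open polyline, stroke `#ff0000` → cut (S798, F739). Machine vertices: (108.802,154.516) → (123.122,48.433) → (182.454,60.228) → (35.956,39.384) → (216.909,63.513). Open path.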